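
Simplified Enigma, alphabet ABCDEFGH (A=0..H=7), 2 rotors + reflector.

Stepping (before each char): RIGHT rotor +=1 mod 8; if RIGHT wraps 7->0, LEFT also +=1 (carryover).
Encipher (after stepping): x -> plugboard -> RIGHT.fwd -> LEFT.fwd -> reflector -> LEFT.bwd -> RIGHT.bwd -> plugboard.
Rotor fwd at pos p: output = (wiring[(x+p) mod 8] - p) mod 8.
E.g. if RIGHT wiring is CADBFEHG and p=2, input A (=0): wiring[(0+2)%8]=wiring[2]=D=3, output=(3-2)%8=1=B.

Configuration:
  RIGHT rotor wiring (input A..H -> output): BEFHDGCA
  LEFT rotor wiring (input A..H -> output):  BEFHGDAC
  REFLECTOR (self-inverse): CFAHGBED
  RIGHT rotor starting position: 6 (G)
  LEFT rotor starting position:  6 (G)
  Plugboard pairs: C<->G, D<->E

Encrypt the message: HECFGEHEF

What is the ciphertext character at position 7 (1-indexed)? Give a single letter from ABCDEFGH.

Char 1 ('H'): step: R->7, L=6; H->plug->H->R->D->L->G->refl->E->L'->B->R'->A->plug->A
Char 2 ('E'): step: R->0, L->7 (L advanced); E->plug->D->R->H->L->B->refl->F->L'->C->R'->G->plug->C
Char 3 ('C'): step: R->1, L=7; C->plug->G->R->H->L->B->refl->F->L'->C->R'->D->plug->E
Char 4 ('F'): step: R->2, L=7; F->plug->F->R->G->L->E->refl->G->L'->D->R'->A->plug->A
Char 5 ('G'): step: R->3, L=7; G->plug->C->R->D->L->G->refl->E->L'->G->R'->F->plug->F
Char 6 ('E'): step: R->4, L=7; E->plug->D->R->E->L->A->refl->C->L'->B->R'->G->plug->C
Char 7 ('H'): step: R->5, L=7; H->plug->H->R->G->L->E->refl->G->L'->D->R'->C->plug->G

G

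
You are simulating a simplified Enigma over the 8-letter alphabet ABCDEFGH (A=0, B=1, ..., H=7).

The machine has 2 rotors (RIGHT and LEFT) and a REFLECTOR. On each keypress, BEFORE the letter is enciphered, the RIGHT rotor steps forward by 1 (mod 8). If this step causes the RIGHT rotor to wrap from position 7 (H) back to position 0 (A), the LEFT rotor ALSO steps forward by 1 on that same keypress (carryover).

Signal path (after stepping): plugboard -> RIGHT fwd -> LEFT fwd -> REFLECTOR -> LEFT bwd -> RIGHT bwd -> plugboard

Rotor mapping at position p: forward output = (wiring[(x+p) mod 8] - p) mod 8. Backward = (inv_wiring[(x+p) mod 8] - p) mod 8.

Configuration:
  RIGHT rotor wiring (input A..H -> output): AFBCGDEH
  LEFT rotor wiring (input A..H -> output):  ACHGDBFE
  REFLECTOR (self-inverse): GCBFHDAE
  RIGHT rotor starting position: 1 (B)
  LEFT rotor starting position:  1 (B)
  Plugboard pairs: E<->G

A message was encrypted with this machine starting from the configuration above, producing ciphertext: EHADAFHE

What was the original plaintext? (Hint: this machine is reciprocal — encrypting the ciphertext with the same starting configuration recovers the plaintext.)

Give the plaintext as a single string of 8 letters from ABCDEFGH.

Char 1 ('E'): step: R->2, L=1; E->plug->G->R->G->L->D->refl->F->L'->C->R'->E->plug->G
Char 2 ('H'): step: R->3, L=1; H->plug->H->R->G->L->D->refl->F->L'->C->R'->G->plug->E
Char 3 ('A'): step: R->4, L=1; A->plug->A->R->C->L->F->refl->D->L'->G->R'->H->plug->H
Char 4 ('D'): step: R->5, L=1; D->plug->D->R->D->L->C->refl->B->L'->A->R'->E->plug->G
Char 5 ('A'): step: R->6, L=1; A->plug->A->R->G->L->D->refl->F->L'->C->R'->C->plug->C
Char 6 ('F'): step: R->7, L=1; F->plug->F->R->H->L->H->refl->E->L'->F->R'->H->plug->H
Char 7 ('H'): step: R->0, L->2 (L advanced); H->plug->H->R->H->L->A->refl->G->L'->G->R'->E->plug->G
Char 8 ('E'): step: R->1, L=2; E->plug->G->R->G->L->G->refl->A->L'->H->R'->H->plug->H

Answer: GEHGCHGH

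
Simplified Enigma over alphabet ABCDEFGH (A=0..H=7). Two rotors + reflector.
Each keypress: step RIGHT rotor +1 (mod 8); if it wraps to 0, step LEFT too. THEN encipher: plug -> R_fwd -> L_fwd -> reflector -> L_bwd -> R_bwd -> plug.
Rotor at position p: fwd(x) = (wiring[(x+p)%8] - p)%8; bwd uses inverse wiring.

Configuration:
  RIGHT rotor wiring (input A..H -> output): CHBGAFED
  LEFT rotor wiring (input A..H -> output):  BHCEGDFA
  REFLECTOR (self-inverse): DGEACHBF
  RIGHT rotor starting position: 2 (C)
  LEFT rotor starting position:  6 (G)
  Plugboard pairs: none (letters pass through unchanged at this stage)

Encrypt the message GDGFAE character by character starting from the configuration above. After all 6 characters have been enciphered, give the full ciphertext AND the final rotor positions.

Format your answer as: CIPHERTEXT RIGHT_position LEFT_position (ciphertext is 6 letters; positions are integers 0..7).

Answer: DCFHFB 0 7

Derivation:
Char 1 ('G'): step: R->3, L=6; G->plug->G->R->E->L->E->refl->C->L'->B->R'->D->plug->D
Char 2 ('D'): step: R->4, L=6; D->plug->D->R->H->L->F->refl->H->L'->A->R'->C->plug->C
Char 3 ('G'): step: R->5, L=6; G->plug->G->R->B->L->C->refl->E->L'->E->R'->F->plug->F
Char 4 ('F'): step: R->6, L=6; F->plug->F->R->A->L->H->refl->F->L'->H->R'->H->plug->H
Char 5 ('A'): step: R->7, L=6; A->plug->A->R->E->L->E->refl->C->L'->B->R'->F->plug->F
Char 6 ('E'): step: R->0, L->7 (L advanced); E->plug->E->R->A->L->B->refl->G->L'->H->R'->B->plug->B
Final: ciphertext=DCFHFB, RIGHT=0, LEFT=7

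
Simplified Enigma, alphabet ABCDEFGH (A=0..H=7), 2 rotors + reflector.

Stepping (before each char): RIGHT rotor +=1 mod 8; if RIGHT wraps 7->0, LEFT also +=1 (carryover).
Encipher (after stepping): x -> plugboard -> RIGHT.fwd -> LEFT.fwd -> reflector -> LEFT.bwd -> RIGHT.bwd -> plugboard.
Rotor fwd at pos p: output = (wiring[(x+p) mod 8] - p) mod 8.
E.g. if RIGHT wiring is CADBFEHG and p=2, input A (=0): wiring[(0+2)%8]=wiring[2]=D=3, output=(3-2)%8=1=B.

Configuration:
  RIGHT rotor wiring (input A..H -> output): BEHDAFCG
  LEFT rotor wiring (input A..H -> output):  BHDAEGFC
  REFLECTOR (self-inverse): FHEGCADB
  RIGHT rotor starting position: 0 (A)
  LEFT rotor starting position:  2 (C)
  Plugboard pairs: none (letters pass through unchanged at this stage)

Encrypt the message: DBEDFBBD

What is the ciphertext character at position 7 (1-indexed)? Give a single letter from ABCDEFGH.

Char 1 ('D'): step: R->1, L=2; D->plug->D->R->H->L->F->refl->A->L'->F->R'->G->plug->G
Char 2 ('B'): step: R->2, L=2; B->plug->B->R->B->L->G->refl->D->L'->E->R'->F->plug->F
Char 3 ('E'): step: R->3, L=2; E->plug->E->R->D->L->E->refl->C->L'->C->R'->C->plug->C
Char 4 ('D'): step: R->4, L=2; D->plug->D->R->C->L->C->refl->E->L'->D->R'->G->plug->G
Char 5 ('F'): step: R->5, L=2; F->plug->F->R->C->L->C->refl->E->L'->D->R'->H->plug->H
Char 6 ('B'): step: R->6, L=2; B->plug->B->R->A->L->B->refl->H->L'->G->R'->D->plug->D
Char 7 ('B'): step: R->7, L=2; B->plug->B->R->C->L->C->refl->E->L'->D->R'->H->plug->H

H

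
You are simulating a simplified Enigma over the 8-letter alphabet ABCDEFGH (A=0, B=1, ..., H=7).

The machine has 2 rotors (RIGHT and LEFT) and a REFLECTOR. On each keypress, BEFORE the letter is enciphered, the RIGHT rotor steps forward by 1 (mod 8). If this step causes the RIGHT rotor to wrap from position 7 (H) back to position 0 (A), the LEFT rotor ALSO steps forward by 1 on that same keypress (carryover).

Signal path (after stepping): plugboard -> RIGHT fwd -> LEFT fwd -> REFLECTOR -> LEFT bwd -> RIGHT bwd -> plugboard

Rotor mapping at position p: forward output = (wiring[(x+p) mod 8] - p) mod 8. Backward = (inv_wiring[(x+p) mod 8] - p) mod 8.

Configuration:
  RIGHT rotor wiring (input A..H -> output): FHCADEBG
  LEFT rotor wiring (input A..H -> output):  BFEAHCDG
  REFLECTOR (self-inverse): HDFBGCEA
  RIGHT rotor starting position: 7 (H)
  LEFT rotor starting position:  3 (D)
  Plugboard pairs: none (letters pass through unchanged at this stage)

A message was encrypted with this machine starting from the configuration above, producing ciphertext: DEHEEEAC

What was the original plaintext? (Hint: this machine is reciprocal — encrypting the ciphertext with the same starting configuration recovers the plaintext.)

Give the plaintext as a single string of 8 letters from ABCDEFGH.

Char 1 ('D'): step: R->0, L->4 (L advanced); D->plug->D->R->A->L->D->refl->B->L'->F->R'->A->plug->A
Char 2 ('E'): step: R->1, L=4; E->plug->E->R->D->L->C->refl->F->L'->E->R'->H->plug->H
Char 3 ('H'): step: R->2, L=4; H->plug->H->R->F->L->B->refl->D->L'->A->R'->A->plug->A
Char 4 ('E'): step: R->3, L=4; E->plug->E->R->D->L->C->refl->F->L'->E->R'->G->plug->G
Char 5 ('E'): step: R->4, L=4; E->plug->E->R->B->L->G->refl->E->L'->H->R'->A->plug->A
Char 6 ('E'): step: R->5, L=4; E->plug->E->R->C->L->H->refl->A->L'->G->R'->H->plug->H
Char 7 ('A'): step: R->6, L=4; A->plug->A->R->D->L->C->refl->F->L'->E->R'->E->plug->E
Char 8 ('C'): step: R->7, L=4; C->plug->C->R->A->L->D->refl->B->L'->F->R'->G->plug->G

Answer: AHAGAHEG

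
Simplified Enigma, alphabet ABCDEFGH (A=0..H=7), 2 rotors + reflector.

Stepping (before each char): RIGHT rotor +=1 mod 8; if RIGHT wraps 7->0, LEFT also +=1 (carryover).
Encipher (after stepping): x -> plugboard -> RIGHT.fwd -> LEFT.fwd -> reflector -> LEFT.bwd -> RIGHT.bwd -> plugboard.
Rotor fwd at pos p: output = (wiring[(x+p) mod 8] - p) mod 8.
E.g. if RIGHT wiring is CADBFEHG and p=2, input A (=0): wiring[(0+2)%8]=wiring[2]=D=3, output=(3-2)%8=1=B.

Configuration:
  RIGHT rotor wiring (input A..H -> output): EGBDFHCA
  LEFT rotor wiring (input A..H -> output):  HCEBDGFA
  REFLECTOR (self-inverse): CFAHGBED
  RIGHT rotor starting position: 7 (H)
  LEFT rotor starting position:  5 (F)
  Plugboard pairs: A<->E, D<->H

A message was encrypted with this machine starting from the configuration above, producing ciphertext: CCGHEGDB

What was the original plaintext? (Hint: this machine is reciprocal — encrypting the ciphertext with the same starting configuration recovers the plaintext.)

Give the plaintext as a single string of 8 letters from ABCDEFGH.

Char 1 ('C'): step: R->0, L->6 (L advanced); C->plug->C->R->B->L->C->refl->A->L'->H->R'->F->plug->F
Char 2 ('C'): step: R->1, L=6; C->plug->C->R->C->L->B->refl->F->L'->G->R'->E->plug->A
Char 3 ('G'): step: R->2, L=6; G->plug->G->R->C->L->B->refl->F->L'->G->R'->F->plug->F
Char 4 ('H'): step: R->3, L=6; H->plug->D->R->H->L->A->refl->C->L'->B->R'->F->plug->F
Char 5 ('E'): step: R->4, L=6; E->plug->A->R->B->L->C->refl->A->L'->H->R'->H->plug->D
Char 6 ('G'): step: R->5, L=6; G->plug->G->R->G->L->F->refl->B->L'->C->R'->A->plug->E
Char 7 ('D'): step: R->6, L=6; D->plug->H->R->B->L->C->refl->A->L'->H->R'->G->plug->G
Char 8 ('B'): step: R->7, L=6; B->plug->B->R->F->L->D->refl->H->L'->A->R'->G->plug->G

Answer: FAFFDEGG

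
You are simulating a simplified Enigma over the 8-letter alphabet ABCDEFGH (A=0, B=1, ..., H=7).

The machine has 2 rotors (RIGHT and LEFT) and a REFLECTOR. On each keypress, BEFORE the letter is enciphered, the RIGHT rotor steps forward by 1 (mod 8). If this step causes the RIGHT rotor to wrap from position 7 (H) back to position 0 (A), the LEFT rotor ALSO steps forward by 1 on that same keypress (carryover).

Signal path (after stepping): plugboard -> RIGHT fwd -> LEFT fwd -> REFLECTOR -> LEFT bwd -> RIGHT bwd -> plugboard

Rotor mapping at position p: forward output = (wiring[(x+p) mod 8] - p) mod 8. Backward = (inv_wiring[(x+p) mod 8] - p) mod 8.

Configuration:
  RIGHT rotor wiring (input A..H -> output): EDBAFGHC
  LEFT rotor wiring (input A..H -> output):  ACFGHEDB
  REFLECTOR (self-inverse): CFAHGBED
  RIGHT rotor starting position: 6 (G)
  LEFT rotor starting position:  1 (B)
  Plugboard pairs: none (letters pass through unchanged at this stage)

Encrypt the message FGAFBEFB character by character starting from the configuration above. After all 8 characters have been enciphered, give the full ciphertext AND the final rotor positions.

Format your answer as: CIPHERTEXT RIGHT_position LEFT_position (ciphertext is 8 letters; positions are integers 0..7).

Char 1 ('F'): step: R->7, L=1; F->plug->F->R->G->L->A->refl->C->L'->F->R'->B->plug->B
Char 2 ('G'): step: R->0, L->2 (L advanced); G->plug->G->R->H->L->A->refl->C->L'->D->R'->B->plug->B
Char 3 ('A'): step: R->1, L=2; A->plug->A->R->C->L->F->refl->B->L'->E->R'->D->plug->D
Char 4 ('F'): step: R->2, L=2; F->plug->F->R->A->L->D->refl->H->L'->F->R'->E->plug->E
Char 5 ('B'): step: R->3, L=2; B->plug->B->R->C->L->F->refl->B->L'->E->R'->D->plug->D
Char 6 ('E'): step: R->4, L=2; E->plug->E->R->A->L->D->refl->H->L'->F->R'->G->plug->G
Char 7 ('F'): step: R->5, L=2; F->plug->F->R->E->L->B->refl->F->L'->C->R'->B->plug->B
Char 8 ('B'): step: R->6, L=2; B->plug->B->R->E->L->B->refl->F->L'->C->R'->F->plug->F
Final: ciphertext=BBDEDGBF, RIGHT=6, LEFT=2

Answer: BBDEDGBF 6 2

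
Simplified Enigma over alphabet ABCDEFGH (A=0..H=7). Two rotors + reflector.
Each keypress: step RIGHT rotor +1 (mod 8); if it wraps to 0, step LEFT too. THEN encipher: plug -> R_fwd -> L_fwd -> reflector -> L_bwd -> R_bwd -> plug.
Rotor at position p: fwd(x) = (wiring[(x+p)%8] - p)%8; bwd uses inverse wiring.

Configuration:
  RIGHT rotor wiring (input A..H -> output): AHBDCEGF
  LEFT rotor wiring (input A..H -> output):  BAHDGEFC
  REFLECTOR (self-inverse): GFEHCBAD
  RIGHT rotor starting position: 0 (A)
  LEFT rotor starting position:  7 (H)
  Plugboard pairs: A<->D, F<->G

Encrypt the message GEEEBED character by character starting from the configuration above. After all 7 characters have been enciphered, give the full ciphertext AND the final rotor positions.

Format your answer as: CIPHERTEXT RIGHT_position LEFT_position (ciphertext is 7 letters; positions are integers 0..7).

Answer: BBHAGBA 7 7

Derivation:
Char 1 ('G'): step: R->1, L=7; G->plug->F->R->F->L->H->refl->D->L'->A->R'->B->plug->B
Char 2 ('E'): step: R->2, L=7; E->plug->E->R->E->L->E->refl->C->L'->B->R'->B->plug->B
Char 3 ('E'): step: R->3, L=7; E->plug->E->R->C->L->B->refl->F->L'->G->R'->H->plug->H
Char 4 ('E'): step: R->4, L=7; E->plug->E->R->E->L->E->refl->C->L'->B->R'->D->plug->A
Char 5 ('B'): step: R->5, L=7; B->plug->B->R->B->L->C->refl->E->L'->E->R'->F->plug->G
Char 6 ('E'): step: R->6, L=7; E->plug->E->R->D->L->A->refl->G->L'->H->R'->B->plug->B
Char 7 ('D'): step: R->7, L=7; D->plug->A->R->G->L->F->refl->B->L'->C->R'->D->plug->A
Final: ciphertext=BBHAGBA, RIGHT=7, LEFT=7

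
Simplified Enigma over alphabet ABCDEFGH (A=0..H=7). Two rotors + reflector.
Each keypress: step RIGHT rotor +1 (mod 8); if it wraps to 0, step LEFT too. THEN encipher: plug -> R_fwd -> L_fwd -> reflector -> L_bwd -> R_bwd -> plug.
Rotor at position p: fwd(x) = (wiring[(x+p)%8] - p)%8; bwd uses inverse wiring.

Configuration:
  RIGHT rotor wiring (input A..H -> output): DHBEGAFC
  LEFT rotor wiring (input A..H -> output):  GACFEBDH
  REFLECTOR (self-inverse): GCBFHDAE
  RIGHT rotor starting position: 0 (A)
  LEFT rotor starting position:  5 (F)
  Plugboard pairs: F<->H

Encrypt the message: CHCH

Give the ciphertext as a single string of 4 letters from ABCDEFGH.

Answer: FAGA

Derivation:
Char 1 ('C'): step: R->1, L=5; C->plug->C->R->D->L->B->refl->C->L'->C->R'->H->plug->F
Char 2 ('H'): step: R->2, L=5; H->plug->F->R->A->L->E->refl->H->L'->H->R'->A->plug->A
Char 3 ('C'): step: R->3, L=5; C->plug->C->R->F->L->F->refl->D->L'->E->R'->G->plug->G
Char 4 ('H'): step: R->4, L=5; H->plug->F->R->D->L->B->refl->C->L'->C->R'->A->plug->A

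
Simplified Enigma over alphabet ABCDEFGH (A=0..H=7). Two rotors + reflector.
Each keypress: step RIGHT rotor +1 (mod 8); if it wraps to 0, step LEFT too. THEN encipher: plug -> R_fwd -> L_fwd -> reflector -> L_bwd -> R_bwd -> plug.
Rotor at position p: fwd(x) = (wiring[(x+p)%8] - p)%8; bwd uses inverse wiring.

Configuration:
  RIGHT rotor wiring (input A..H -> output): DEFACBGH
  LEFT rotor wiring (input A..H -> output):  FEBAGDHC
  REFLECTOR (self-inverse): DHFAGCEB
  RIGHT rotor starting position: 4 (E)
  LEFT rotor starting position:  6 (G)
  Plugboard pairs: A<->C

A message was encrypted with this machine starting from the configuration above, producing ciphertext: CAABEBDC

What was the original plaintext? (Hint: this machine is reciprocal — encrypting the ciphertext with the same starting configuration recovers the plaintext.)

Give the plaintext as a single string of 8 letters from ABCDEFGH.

Char 1 ('C'): step: R->5, L=6; C->plug->A->R->E->L->D->refl->A->L'->G->R'->D->plug->D
Char 2 ('A'): step: R->6, L=6; A->plug->C->R->F->L->C->refl->F->L'->H->R'->E->plug->E
Char 3 ('A'): step: R->7, L=6; A->plug->C->R->F->L->C->refl->F->L'->H->R'->H->plug->H
Char 4 ('B'): step: R->0, L->7 (L advanced); B->plug->B->R->E->L->B->refl->H->L'->F->R'->C->plug->A
Char 5 ('E'): step: R->1, L=7; E->plug->E->R->A->L->D->refl->A->L'->H->R'->C->plug->A
Char 6 ('B'): step: R->2, L=7; B->plug->B->R->G->L->E->refl->G->L'->B->R'->G->plug->G
Char 7 ('D'): step: R->3, L=7; D->plug->D->R->D->L->C->refl->F->L'->C->R'->H->plug->H
Char 8 ('C'): step: R->4, L=7; C->plug->A->R->G->L->E->refl->G->L'->B->R'->G->plug->G

Answer: DEHAAGHG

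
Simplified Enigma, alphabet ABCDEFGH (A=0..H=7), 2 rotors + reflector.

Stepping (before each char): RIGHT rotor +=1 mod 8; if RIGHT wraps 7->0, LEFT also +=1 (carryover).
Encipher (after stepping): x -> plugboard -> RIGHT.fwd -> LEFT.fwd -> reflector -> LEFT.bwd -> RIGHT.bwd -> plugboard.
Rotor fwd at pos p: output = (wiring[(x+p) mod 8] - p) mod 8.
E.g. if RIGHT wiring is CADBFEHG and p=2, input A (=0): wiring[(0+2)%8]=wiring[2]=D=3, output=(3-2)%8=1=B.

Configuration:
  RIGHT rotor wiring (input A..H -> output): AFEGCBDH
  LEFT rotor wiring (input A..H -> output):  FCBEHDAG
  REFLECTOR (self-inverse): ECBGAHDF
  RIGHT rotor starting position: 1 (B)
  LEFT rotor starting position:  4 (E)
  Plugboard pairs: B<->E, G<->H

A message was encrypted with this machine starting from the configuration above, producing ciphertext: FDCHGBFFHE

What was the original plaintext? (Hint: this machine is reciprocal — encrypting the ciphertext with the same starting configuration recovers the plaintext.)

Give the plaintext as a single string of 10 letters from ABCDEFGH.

Answer: CFGEHHAGEH

Derivation:
Char 1 ('F'): step: R->2, L=4; F->plug->F->R->F->L->G->refl->D->L'->A->R'->C->plug->C
Char 2 ('D'): step: R->3, L=4; D->plug->D->R->A->L->D->refl->G->L'->F->R'->F->plug->F
Char 3 ('C'): step: R->4, L=4; C->plug->C->R->H->L->A->refl->E->L'->C->R'->H->plug->G
Char 4 ('H'): step: R->5, L=4; H->plug->G->R->B->L->H->refl->F->L'->G->R'->B->plug->E
Char 5 ('G'): step: R->6, L=4; G->plug->H->R->D->L->C->refl->B->L'->E->R'->G->plug->H
Char 6 ('B'): step: R->7, L=4; B->plug->E->R->H->L->A->refl->E->L'->C->R'->G->plug->H
Char 7 ('F'): step: R->0, L->5 (L advanced); F->plug->F->R->B->L->D->refl->G->L'->A->R'->A->plug->A
Char 8 ('F'): step: R->1, L=5; F->plug->F->R->C->L->B->refl->C->L'->H->R'->H->plug->G
Char 9 ('H'): step: R->2, L=5; H->plug->G->R->G->L->H->refl->F->L'->E->R'->B->plug->E
Char 10 ('E'): step: R->3, L=5; E->plug->B->R->H->L->C->refl->B->L'->C->R'->G->plug->H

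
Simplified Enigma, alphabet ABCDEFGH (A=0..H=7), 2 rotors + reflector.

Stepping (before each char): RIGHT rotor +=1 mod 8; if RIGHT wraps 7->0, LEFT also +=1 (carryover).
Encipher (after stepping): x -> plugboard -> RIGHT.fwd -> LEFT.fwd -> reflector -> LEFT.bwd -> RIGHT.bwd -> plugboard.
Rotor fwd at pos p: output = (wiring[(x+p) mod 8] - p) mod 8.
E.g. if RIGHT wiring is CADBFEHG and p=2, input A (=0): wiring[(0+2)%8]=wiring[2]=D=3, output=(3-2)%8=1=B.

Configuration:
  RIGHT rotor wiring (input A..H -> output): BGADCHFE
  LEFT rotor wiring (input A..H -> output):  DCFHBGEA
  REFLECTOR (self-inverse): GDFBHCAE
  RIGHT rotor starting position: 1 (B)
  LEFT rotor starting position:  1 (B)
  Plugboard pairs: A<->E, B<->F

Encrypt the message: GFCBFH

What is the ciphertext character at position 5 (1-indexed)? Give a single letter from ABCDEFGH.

Char 1 ('G'): step: R->2, L=1; G->plug->G->R->H->L->C->refl->F->L'->E->R'->H->plug->H
Char 2 ('F'): step: R->3, L=1; F->plug->B->R->H->L->C->refl->F->L'->E->R'->C->plug->C
Char 3 ('C'): step: R->4, L=1; C->plug->C->R->B->L->E->refl->H->L'->G->R'->A->plug->E
Char 4 ('B'): step: R->5, L=1; B->plug->F->R->D->L->A->refl->G->L'->C->R'->A->plug->E
Char 5 ('F'): step: R->6, L=1; F->plug->B->R->G->L->H->refl->E->L'->B->R'->H->plug->H

H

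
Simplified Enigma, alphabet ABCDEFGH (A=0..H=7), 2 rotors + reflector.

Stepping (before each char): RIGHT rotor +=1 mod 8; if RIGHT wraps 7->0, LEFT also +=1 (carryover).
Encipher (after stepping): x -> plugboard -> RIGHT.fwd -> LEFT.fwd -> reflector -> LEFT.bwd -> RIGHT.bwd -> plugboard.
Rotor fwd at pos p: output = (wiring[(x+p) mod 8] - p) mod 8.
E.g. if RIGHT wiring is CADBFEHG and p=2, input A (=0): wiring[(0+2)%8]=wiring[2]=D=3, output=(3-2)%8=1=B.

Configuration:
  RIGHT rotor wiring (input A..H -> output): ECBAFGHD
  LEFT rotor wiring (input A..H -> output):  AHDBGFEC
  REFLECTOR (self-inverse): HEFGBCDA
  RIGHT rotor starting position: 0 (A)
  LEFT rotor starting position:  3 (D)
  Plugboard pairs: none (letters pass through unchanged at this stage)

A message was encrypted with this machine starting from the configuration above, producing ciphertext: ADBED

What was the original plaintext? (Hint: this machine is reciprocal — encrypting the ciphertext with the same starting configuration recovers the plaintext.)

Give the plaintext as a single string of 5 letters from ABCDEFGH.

Answer: BAAAF

Derivation:
Char 1 ('A'): step: R->1, L=3; A->plug->A->R->B->L->D->refl->G->L'->A->R'->B->plug->B
Char 2 ('D'): step: R->2, L=3; D->plug->D->R->E->L->H->refl->A->L'->H->R'->A->plug->A
Char 3 ('B'): step: R->3, L=3; B->plug->B->R->C->L->C->refl->F->L'->F->R'->A->plug->A
Char 4 ('E'): step: R->4, L=3; E->plug->E->R->A->L->G->refl->D->L'->B->R'->A->plug->A
Char 5 ('D'): step: R->5, L=3; D->plug->D->R->H->L->A->refl->H->L'->E->R'->F->plug->F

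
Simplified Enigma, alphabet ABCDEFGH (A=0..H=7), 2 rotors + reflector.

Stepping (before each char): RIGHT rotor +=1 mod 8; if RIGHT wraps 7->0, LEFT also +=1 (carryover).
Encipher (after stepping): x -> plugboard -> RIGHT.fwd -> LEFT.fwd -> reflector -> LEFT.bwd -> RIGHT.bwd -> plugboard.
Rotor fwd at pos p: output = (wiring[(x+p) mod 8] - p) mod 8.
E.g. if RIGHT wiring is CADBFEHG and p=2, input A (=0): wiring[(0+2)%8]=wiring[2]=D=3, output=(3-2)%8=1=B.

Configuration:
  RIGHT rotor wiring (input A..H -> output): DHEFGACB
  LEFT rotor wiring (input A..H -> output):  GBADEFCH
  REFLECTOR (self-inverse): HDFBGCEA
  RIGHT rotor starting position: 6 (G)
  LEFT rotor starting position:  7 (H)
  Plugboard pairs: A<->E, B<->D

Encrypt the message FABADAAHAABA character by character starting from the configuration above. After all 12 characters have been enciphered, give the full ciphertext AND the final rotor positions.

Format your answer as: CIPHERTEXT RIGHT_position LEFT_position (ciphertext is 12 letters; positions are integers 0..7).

Answer: HBECHEFFBCDG 2 1

Derivation:
Char 1 ('F'): step: R->7, L=7; F->plug->F->R->H->L->D->refl->B->L'->D->R'->H->plug->H
Char 2 ('A'): step: R->0, L->0 (L advanced); A->plug->E->R->G->L->C->refl->F->L'->F->R'->D->plug->B
Char 3 ('B'): step: R->1, L=0; B->plug->D->R->F->L->F->refl->C->L'->G->R'->A->plug->E
Char 4 ('A'): step: R->2, L=0; A->plug->E->R->A->L->G->refl->E->L'->E->R'->C->plug->C
Char 5 ('D'): step: R->3, L=0; D->plug->B->R->D->L->D->refl->B->L'->B->R'->H->plug->H
Char 6 ('A'): step: R->4, L=0; A->plug->E->R->H->L->H->refl->A->L'->C->R'->A->plug->E
Char 7 ('A'): step: R->5, L=0; A->plug->E->R->C->L->A->refl->H->L'->H->R'->F->plug->F
Char 8 ('H'): step: R->6, L=0; H->plug->H->R->C->L->A->refl->H->L'->H->R'->F->plug->F
Char 9 ('A'): step: R->7, L=0; A->plug->E->R->G->L->C->refl->F->L'->F->R'->D->plug->B
Char 10 ('A'): step: R->0, L->1 (L advanced); A->plug->E->R->G->L->G->refl->E->L'->E->R'->C->plug->C
Char 11 ('B'): step: R->1, L=1; B->plug->D->R->F->L->B->refl->D->L'->D->R'->B->plug->D
Char 12 ('A'): step: R->2, L=1; A->plug->E->R->A->L->A->refl->H->L'->B->R'->G->plug->G
Final: ciphertext=HBECHEFFBCDG, RIGHT=2, LEFT=1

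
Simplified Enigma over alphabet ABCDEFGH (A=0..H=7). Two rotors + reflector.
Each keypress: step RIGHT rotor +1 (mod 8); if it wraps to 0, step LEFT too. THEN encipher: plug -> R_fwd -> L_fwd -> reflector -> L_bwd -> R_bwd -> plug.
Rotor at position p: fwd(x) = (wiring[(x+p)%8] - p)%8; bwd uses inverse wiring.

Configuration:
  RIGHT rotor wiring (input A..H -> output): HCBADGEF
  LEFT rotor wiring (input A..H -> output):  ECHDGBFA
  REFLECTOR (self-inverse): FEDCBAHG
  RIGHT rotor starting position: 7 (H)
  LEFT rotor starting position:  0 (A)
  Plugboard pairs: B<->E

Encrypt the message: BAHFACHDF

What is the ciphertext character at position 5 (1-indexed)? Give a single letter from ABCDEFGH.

Char 1 ('B'): step: R->0, L->1 (L advanced); B->plug->E->R->D->L->F->refl->A->L'->E->R'->G->plug->G
Char 2 ('A'): step: R->1, L=1; A->plug->A->R->B->L->G->refl->H->L'->G->R'->H->plug->H
Char 3 ('H'): step: R->2, L=1; H->plug->H->R->A->L->B->refl->E->L'->F->R'->G->plug->G
Char 4 ('F'): step: R->3, L=1; F->plug->F->R->E->L->A->refl->F->L'->D->R'->C->plug->C
Char 5 ('A'): step: R->4, L=1; A->plug->A->R->H->L->D->refl->C->L'->C->R'->B->plug->E

E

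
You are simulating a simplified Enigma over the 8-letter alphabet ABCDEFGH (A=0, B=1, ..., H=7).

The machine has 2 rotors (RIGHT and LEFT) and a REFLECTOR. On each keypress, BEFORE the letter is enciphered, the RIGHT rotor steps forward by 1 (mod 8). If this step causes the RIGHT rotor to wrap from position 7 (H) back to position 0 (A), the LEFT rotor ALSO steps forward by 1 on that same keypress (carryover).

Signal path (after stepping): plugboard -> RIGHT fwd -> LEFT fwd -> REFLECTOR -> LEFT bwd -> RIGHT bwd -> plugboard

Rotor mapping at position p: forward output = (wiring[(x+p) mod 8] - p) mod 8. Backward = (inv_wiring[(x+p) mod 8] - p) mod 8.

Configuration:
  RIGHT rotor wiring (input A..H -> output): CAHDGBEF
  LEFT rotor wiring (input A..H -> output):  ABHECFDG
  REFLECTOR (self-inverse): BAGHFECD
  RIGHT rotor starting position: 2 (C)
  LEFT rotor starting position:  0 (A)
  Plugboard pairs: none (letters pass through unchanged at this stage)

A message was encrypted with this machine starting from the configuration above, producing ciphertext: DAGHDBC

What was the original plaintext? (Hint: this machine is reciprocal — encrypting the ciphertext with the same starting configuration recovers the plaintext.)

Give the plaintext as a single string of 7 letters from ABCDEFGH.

Answer: AEFFCDA

Derivation:
Char 1 ('D'): step: R->3, L=0; D->plug->D->R->B->L->B->refl->A->L'->A->R'->A->plug->A
Char 2 ('A'): step: R->4, L=0; A->plug->A->R->C->L->H->refl->D->L'->G->R'->E->plug->E
Char 3 ('G'): step: R->5, L=0; G->plug->G->R->G->L->D->refl->H->L'->C->R'->F->plug->F
Char 4 ('H'): step: R->6, L=0; H->plug->H->R->D->L->E->refl->F->L'->F->R'->F->plug->F
Char 5 ('D'): step: R->7, L=0; D->plug->D->R->A->L->A->refl->B->L'->B->R'->C->plug->C
Char 6 ('B'): step: R->0, L->1 (L advanced); B->plug->B->R->A->L->A->refl->B->L'->D->R'->D->plug->D
Char 7 ('C'): step: R->1, L=1; C->plug->C->R->C->L->D->refl->H->L'->H->R'->A->plug->A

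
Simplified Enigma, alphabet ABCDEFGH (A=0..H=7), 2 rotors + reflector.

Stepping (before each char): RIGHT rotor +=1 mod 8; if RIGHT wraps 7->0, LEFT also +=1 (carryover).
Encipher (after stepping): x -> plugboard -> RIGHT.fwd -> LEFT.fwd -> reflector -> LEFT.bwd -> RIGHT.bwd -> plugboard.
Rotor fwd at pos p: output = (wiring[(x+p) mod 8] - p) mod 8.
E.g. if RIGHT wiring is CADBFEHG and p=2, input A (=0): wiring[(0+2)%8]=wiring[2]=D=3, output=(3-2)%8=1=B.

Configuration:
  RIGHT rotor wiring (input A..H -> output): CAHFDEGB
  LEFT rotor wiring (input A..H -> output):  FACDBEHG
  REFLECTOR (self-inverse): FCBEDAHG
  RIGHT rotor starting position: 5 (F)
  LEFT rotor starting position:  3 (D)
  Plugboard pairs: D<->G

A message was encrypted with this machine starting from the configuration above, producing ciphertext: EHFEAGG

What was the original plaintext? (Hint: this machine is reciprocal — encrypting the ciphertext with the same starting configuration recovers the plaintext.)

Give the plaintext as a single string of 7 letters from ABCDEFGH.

Char 1 ('E'): step: R->6, L=3; E->plug->E->R->B->L->G->refl->H->L'->H->R'->F->plug->F
Char 2 ('H'): step: R->7, L=3; H->plug->H->R->H->L->H->refl->G->L'->B->R'->C->plug->C
Char 3 ('F'): step: R->0, L->4 (L advanced); F->plug->F->R->E->L->B->refl->C->L'->D->R'->E->plug->E
Char 4 ('E'): step: R->1, L=4; E->plug->E->R->D->L->C->refl->B->L'->E->R'->C->plug->C
Char 5 ('A'): step: R->2, L=4; A->plug->A->R->F->L->E->refl->D->L'->C->R'->D->plug->G
Char 6 ('G'): step: R->3, L=4; G->plug->D->R->D->L->C->refl->B->L'->E->R'->H->plug->H
Char 7 ('G'): step: R->4, L=4; G->plug->D->R->F->L->E->refl->D->L'->C->R'->C->plug->C

Answer: FCECGHC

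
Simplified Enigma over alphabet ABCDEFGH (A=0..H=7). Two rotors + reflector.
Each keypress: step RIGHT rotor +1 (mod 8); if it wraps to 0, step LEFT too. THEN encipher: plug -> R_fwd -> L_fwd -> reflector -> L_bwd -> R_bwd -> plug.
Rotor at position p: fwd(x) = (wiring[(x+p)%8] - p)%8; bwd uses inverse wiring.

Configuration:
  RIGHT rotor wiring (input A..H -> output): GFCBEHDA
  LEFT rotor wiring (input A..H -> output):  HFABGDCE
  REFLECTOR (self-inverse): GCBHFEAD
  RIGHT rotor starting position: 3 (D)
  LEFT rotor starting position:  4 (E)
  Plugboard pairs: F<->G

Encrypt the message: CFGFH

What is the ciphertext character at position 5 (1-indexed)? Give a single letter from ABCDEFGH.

Char 1 ('C'): step: R->4, L=4; C->plug->C->R->H->L->F->refl->E->L'->G->R'->G->plug->F
Char 2 ('F'): step: R->5, L=4; F->plug->G->R->E->L->D->refl->H->L'->B->R'->D->plug->D
Char 3 ('G'): step: R->6, L=4; G->plug->F->R->D->L->A->refl->G->L'->C->R'->B->plug->B
Char 4 ('F'): step: R->7, L=4; F->plug->G->R->A->L->C->refl->B->L'->F->R'->F->plug->G
Char 5 ('H'): step: R->0, L->5 (L advanced); H->plug->H->R->A->L->G->refl->A->L'->E->R'->E->plug->E

E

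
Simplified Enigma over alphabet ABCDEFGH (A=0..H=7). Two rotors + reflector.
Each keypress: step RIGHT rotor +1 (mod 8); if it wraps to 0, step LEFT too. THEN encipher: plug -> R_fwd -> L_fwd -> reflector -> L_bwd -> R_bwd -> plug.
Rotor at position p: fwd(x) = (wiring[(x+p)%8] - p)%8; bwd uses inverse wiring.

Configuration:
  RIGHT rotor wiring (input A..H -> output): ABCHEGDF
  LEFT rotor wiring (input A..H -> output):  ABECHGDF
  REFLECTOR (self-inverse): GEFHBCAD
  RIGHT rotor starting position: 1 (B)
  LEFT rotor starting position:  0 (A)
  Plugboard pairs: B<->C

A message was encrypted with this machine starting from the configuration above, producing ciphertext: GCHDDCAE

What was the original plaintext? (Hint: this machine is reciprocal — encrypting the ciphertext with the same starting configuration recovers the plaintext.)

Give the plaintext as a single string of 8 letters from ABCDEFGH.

Char 1 ('G'): step: R->2, L=0; G->plug->G->R->G->L->D->refl->H->L'->E->R'->D->plug->D
Char 2 ('C'): step: R->3, L=0; C->plug->B->R->B->L->B->refl->E->L'->C->R'->E->plug->E
Char 3 ('H'): step: R->4, L=0; H->plug->H->R->D->L->C->refl->F->L'->H->R'->C->plug->B
Char 4 ('D'): step: R->5, L=0; D->plug->D->R->D->L->C->refl->F->L'->H->R'->H->plug->H
Char 5 ('D'): step: R->6, L=0; D->plug->D->R->D->L->C->refl->F->L'->H->R'->B->plug->C
Char 6 ('C'): step: R->7, L=0; C->plug->B->R->B->L->B->refl->E->L'->C->R'->C->plug->B
Char 7 ('A'): step: R->0, L->1 (L advanced); A->plug->A->R->A->L->A->refl->G->L'->D->R'->G->plug->G
Char 8 ('E'): step: R->1, L=1; E->plug->E->R->F->L->C->refl->F->L'->E->R'->G->plug->G

Answer: DEBHCBGG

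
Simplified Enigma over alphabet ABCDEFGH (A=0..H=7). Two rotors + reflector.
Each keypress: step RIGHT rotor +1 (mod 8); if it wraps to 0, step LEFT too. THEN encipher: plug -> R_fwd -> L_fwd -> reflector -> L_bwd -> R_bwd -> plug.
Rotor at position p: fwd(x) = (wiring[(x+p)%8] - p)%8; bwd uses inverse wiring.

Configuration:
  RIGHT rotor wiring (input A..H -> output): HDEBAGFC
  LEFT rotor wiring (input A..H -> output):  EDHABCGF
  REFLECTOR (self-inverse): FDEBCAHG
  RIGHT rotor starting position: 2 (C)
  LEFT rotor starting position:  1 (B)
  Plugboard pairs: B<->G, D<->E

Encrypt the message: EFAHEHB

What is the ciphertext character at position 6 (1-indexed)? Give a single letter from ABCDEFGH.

Char 1 ('E'): step: R->3, L=1; E->plug->D->R->C->L->H->refl->G->L'->B->R'->H->plug->H
Char 2 ('F'): step: R->4, L=1; F->plug->F->R->H->L->D->refl->B->L'->E->R'->A->plug->A
Char 3 ('A'): step: R->5, L=1; A->plug->A->R->B->L->G->refl->H->L'->C->R'->D->plug->E
Char 4 ('H'): step: R->6, L=1; H->plug->H->R->A->L->C->refl->E->L'->G->R'->E->plug->D
Char 5 ('E'): step: R->7, L=1; E->plug->D->R->F->L->F->refl->A->L'->D->R'->A->plug->A
Char 6 ('H'): step: R->0, L->2 (L advanced); H->plug->H->R->C->L->H->refl->G->L'->B->R'->D->plug->E

E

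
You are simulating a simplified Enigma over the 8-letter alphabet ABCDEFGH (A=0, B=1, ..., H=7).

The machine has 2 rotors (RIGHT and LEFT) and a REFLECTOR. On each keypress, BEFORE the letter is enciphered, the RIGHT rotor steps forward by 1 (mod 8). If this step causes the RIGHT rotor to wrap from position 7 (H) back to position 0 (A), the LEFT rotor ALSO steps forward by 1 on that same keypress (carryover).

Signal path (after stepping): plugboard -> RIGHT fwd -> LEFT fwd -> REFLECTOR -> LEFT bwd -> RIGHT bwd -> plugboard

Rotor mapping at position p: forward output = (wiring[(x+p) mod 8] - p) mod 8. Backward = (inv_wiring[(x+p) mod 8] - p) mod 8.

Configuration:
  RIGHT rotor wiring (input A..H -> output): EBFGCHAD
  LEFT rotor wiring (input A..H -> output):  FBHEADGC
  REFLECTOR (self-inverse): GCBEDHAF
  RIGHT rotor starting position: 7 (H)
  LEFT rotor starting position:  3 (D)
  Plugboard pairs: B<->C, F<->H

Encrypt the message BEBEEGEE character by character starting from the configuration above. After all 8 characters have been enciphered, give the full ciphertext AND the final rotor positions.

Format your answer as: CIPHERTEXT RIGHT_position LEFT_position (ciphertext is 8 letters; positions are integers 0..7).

Answer: CAEGAFDH 7 4

Derivation:
Char 1 ('B'): step: R->0, L->4 (L advanced); B->plug->C->R->F->L->F->refl->H->L'->B->R'->B->plug->C
Char 2 ('E'): step: R->1, L=4; E->plug->E->R->G->L->D->refl->E->L'->A->R'->A->plug->A
Char 3 ('B'): step: R->2, L=4; B->plug->C->R->A->L->E->refl->D->L'->G->R'->E->plug->E
Char 4 ('E'): step: R->3, L=4; E->plug->E->R->A->L->E->refl->D->L'->G->R'->G->plug->G
Char 5 ('E'): step: R->4, L=4; E->plug->E->R->A->L->E->refl->D->L'->G->R'->A->plug->A
Char 6 ('G'): step: R->5, L=4; G->plug->G->R->B->L->H->refl->F->L'->F->R'->H->plug->F
Char 7 ('E'): step: R->6, L=4; E->plug->E->R->H->L->A->refl->G->L'->D->R'->D->plug->D
Char 8 ('E'): step: R->7, L=4; E->plug->E->R->H->L->A->refl->G->L'->D->R'->F->plug->H
Final: ciphertext=CAEGAFDH, RIGHT=7, LEFT=4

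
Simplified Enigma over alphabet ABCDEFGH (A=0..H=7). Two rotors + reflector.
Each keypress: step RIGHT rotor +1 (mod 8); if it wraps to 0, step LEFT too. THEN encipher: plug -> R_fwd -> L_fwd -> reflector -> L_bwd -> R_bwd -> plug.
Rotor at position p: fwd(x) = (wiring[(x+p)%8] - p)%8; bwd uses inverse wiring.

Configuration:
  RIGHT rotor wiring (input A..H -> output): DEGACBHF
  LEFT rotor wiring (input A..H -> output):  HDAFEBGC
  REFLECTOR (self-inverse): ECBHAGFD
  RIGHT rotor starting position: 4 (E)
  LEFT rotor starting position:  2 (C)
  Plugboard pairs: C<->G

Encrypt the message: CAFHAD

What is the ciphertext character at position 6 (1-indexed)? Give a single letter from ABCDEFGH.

Char 1 ('C'): step: R->5, L=2; C->plug->G->R->D->L->H->refl->D->L'->B->R'->F->plug->F
Char 2 ('A'): step: R->6, L=2; A->plug->A->R->B->L->D->refl->H->L'->D->R'->H->plug->H
Char 3 ('F'): step: R->7, L=2; F->plug->F->R->D->L->H->refl->D->L'->B->R'->E->plug->E
Char 4 ('H'): step: R->0, L->3 (L advanced); H->plug->H->R->F->L->E->refl->A->L'->G->R'->C->plug->G
Char 5 ('A'): step: R->1, L=3; A->plug->A->R->D->L->D->refl->H->L'->E->R'->G->plug->C
Char 6 ('D'): step: R->2, L=3; D->plug->D->R->H->L->F->refl->G->L'->C->R'->H->plug->H

H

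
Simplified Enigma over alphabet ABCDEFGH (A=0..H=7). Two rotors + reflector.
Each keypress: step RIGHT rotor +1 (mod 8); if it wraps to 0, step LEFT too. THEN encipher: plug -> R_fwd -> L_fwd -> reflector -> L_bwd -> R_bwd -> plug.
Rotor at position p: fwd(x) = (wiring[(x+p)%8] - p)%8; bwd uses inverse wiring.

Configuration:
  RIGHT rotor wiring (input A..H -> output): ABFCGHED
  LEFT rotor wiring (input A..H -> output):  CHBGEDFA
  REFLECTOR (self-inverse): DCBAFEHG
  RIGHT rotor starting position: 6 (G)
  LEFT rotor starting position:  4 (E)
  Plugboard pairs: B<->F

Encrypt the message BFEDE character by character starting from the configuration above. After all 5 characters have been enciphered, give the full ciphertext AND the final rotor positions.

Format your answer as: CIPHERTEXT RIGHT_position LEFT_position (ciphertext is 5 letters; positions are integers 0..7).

Char 1 ('B'): step: R->7, L=4; B->plug->F->R->H->L->C->refl->B->L'->C->R'->C->plug->C
Char 2 ('F'): step: R->0, L->5 (L advanced); F->plug->B->R->B->L->A->refl->D->L'->C->R'->D->plug->D
Char 3 ('E'): step: R->1, L=5; E->plug->E->R->G->L->B->refl->C->L'->E->R'->B->plug->F
Char 4 ('D'): step: R->2, L=5; D->plug->D->R->F->L->E->refl->F->L'->D->R'->A->plug->A
Char 5 ('E'): step: R->3, L=5; E->plug->E->R->A->L->G->refl->H->L'->H->R'->A->plug->A
Final: ciphertext=CDFAA, RIGHT=3, LEFT=5

Answer: CDFAA 3 5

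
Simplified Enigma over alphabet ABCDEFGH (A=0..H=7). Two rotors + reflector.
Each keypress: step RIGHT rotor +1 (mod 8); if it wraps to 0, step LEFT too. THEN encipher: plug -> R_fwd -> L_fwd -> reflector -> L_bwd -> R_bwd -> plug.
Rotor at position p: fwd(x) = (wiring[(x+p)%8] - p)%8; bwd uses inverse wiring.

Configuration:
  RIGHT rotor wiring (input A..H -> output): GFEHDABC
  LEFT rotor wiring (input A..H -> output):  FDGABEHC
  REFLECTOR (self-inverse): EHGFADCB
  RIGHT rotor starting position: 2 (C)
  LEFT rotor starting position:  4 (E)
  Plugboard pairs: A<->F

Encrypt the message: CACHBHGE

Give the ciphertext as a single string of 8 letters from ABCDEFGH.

Char 1 ('C'): step: R->3, L=4; C->plug->C->R->F->L->H->refl->B->L'->E->R'->A->plug->F
Char 2 ('A'): step: R->4, L=4; A->plug->F->R->B->L->A->refl->E->L'->H->R'->A->plug->F
Char 3 ('C'): step: R->5, L=4; C->plug->C->R->F->L->H->refl->B->L'->E->R'->B->plug->B
Char 4 ('H'): step: R->6, L=4; H->plug->H->R->C->L->D->refl->F->L'->A->R'->C->plug->C
Char 5 ('B'): step: R->7, L=4; B->plug->B->R->H->L->E->refl->A->L'->B->R'->G->plug->G
Char 6 ('H'): step: R->0, L->5 (L advanced); H->plug->H->R->C->L->F->refl->D->L'->G->R'->A->plug->F
Char 7 ('G'): step: R->1, L=5; G->plug->G->R->B->L->C->refl->G->L'->E->R'->A->plug->F
Char 8 ('E'): step: R->2, L=5; E->plug->E->R->H->L->E->refl->A->L'->D->R'->H->plug->H

Answer: FFBCGFFH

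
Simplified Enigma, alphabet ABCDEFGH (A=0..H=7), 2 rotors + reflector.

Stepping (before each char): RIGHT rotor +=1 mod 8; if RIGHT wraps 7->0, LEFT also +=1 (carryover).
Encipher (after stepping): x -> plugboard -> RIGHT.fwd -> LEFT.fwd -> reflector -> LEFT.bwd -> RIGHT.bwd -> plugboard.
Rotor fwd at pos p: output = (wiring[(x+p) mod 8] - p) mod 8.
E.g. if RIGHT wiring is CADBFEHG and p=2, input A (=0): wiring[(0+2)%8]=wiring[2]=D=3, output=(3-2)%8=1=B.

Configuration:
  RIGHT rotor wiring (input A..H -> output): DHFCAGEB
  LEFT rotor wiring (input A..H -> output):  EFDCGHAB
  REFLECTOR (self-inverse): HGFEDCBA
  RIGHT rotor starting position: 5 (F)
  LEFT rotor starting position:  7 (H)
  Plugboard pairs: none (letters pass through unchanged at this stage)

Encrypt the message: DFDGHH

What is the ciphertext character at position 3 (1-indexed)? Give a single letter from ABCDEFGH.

Char 1 ('D'): step: R->6, L=7; D->plug->D->R->B->L->F->refl->C->L'->A->R'->H->plug->H
Char 2 ('F'): step: R->7, L=7; F->plug->F->R->B->L->F->refl->C->L'->A->R'->C->plug->C
Char 3 ('D'): step: R->0, L->0 (L advanced); D->plug->D->R->C->L->D->refl->E->L'->A->R'->E->plug->E

E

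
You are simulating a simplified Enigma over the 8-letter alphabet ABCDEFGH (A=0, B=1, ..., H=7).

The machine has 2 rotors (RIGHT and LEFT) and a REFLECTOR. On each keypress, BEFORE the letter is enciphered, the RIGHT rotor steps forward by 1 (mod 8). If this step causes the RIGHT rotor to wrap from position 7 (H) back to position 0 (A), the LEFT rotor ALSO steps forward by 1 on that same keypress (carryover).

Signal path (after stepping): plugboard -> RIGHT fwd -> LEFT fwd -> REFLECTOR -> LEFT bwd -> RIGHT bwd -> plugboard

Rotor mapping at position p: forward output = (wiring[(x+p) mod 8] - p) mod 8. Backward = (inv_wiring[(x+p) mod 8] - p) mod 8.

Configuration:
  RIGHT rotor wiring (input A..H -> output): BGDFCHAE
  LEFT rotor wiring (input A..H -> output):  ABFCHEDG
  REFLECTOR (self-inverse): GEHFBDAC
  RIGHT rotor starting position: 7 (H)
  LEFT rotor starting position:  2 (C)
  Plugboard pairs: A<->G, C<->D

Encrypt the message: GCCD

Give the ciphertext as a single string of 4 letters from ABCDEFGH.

Char 1 ('G'): step: R->0, L->3 (L advanced); G->plug->A->R->B->L->E->refl->B->L'->C->R'->E->plug->E
Char 2 ('C'): step: R->1, L=3; C->plug->D->R->B->L->E->refl->B->L'->C->R'->B->plug->B
Char 3 ('C'): step: R->2, L=3; C->plug->D->R->F->L->F->refl->D->L'->E->R'->H->plug->H
Char 4 ('D'): step: R->3, L=3; D->plug->C->R->E->L->D->refl->F->L'->F->R'->D->plug->C

Answer: EBHC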